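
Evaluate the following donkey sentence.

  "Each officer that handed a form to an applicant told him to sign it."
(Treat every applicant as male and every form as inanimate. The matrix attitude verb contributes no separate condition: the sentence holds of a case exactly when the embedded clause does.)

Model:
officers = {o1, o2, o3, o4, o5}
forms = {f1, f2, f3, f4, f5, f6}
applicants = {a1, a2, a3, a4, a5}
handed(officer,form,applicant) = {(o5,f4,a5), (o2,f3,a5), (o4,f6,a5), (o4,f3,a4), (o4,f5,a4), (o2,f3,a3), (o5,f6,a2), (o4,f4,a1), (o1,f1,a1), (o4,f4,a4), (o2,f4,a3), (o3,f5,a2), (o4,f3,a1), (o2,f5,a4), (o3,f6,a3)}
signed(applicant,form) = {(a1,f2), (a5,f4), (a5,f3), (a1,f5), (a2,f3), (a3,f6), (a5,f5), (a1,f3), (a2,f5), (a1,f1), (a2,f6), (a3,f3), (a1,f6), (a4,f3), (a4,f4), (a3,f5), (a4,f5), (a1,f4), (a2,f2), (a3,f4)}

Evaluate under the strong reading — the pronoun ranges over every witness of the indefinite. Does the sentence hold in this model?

"him" takes "an applicant" as antecedent and "it" takes "a form"; both are donkey pronouns co-varying with the restrictor.
Strong reading: for every (o,f,a) with handed(o,f,a), signed(a,f).
Restrictor triples: (o1,f1,a1)→signed(a1,f1) ✓  (o2,f3,a3)→signed(a3,f3) ✓  (o2,f3,a5)→signed(a5,f3) ✓  (o2,f4,a3)→signed(a3,f4) ✓  (o2,f5,a4)→signed(a4,f5) ✓  (o3,f5,a2)→signed(a2,f5) ✓  (o3,f6,a3)→signed(a3,f6) ✓  (o4,f3,a1)→signed(a1,f3) ✓  (o4,f3,a4)→signed(a4,f3) ✓  (o4,f4,a1)→signed(a1,f4) ✓  (o4,f4,a4)→signed(a4,f4) ✓  (o4,f5,a4)→signed(a4,f5) ✓  (o4,f6,a5)→signed(a5,f6) ✗  (o5,f4,a5)→signed(a5,f4) ✓  (o5,f6,a2)→signed(a2,f6) ✓
Counterexample: (o4,f6,a5) — signed(a5,f6) does not hold.

False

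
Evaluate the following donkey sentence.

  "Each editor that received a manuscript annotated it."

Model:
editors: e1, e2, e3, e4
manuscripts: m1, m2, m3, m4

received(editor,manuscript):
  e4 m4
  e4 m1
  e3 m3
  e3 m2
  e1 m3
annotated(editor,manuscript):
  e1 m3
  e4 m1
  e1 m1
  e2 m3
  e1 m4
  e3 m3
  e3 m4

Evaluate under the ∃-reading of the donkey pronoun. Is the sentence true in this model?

"it" takes "a manuscript" as antecedent — a donkey pronoun bound across the clause boundary.
Weak reading: every editor e with some received-manuscript has at least one received-manuscript m such that annotated(e,m).
Per editor: e1:✓  e3:✓  e4:✓
Every editor in the restrictor has a witness.

True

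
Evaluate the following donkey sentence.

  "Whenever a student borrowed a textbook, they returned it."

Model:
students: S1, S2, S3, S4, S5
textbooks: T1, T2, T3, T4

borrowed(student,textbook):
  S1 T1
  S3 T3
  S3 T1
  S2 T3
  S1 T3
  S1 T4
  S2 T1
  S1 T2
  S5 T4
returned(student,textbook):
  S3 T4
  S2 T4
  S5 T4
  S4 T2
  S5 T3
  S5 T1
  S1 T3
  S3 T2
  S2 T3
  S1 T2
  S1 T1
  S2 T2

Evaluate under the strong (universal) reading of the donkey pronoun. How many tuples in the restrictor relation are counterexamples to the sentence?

"it" takes "a textbook" as antecedent — a donkey pronoun bound across the clause boundary.
Strong reading: for every (s,t) with borrowed(s,t), returned(s,t).
Restrictor pairs: (S1,T1) ✓  (S1,T2) ✓  (S1,T3) ✓  (S1,T4) ✗  (S2,T1) ✗  (S2,T3) ✓  (S3,T1) ✗  (S3,T3) ✗  (S5,T4) ✓
Counterexamples (restrictor pairs failing the scope): 4.

4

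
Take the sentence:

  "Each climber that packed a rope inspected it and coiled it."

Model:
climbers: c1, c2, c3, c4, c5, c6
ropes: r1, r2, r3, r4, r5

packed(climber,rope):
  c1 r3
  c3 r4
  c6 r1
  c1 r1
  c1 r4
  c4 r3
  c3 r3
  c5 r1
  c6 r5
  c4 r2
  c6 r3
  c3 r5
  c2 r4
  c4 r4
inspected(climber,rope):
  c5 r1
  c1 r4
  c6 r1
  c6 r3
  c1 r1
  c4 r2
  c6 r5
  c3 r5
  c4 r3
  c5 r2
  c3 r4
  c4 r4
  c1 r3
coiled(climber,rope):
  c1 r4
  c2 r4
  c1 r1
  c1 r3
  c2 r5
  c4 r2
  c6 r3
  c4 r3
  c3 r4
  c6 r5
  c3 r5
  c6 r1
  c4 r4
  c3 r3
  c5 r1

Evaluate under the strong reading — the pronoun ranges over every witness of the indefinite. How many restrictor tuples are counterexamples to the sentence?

2

"it" takes "a rope" as antecedent — a donkey pronoun bound across the clause boundary.
Strong reading: for every (c,r) with packed(c,r), inspected(c,r) ∧ coiled(c,r).
Restrictor pairs: (c1,r1) ✓  (c1,r3) ✓  (c1,r4) ✓  (c2,r4) ✗  (c3,r3) ✗  (c3,r4) ✓  (c3,r5) ✓  (c4,r2) ✓  (c4,r3) ✓  (c4,r4) ✓  (c5,r1) ✓  (c6,r1) ✓  (c6,r3) ✓  (c6,r5) ✓
Counterexamples (restrictor pairs failing the scope): 2.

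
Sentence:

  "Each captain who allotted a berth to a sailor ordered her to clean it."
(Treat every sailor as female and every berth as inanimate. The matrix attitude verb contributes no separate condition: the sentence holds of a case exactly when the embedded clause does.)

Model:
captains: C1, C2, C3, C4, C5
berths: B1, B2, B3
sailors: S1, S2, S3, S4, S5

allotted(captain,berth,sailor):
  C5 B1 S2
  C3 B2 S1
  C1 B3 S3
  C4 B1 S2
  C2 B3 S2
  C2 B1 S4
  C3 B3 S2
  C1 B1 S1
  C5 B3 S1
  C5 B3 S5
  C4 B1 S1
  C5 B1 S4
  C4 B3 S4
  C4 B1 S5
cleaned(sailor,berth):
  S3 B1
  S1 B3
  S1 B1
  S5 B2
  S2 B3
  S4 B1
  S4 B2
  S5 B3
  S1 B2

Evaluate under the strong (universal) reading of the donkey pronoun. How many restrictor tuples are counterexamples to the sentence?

5

"her" takes "a sailor" as antecedent and "it" takes "a berth"; both are donkey pronouns co-varying with the restrictor.
Strong reading: for every (c,b,s) with allotted(c,b,s), cleaned(s,b).
Restrictor triples: (C1,B1,S1)→cleaned(S1,B1) ✓  (C1,B3,S3)→cleaned(S3,B3) ✗  (C2,B1,S4)→cleaned(S4,B1) ✓  (C2,B3,S2)→cleaned(S2,B3) ✓  (C3,B2,S1)→cleaned(S1,B2) ✓  (C3,B3,S2)→cleaned(S2,B3) ✓  (C4,B1,S1)→cleaned(S1,B1) ✓  (C4,B1,S2)→cleaned(S2,B1) ✗  (C4,B1,S5)→cleaned(S5,B1) ✗  (C4,B3,S4)→cleaned(S4,B3) ✗  (C5,B1,S2)→cleaned(S2,B1) ✗  (C5,B1,S4)→cleaned(S4,B1) ✓  (C5,B3,S1)→cleaned(S1,B3) ✓  (C5,B3,S5)→cleaned(S5,B3) ✓
Counterexamples (restrictor triples failing the scope): 5.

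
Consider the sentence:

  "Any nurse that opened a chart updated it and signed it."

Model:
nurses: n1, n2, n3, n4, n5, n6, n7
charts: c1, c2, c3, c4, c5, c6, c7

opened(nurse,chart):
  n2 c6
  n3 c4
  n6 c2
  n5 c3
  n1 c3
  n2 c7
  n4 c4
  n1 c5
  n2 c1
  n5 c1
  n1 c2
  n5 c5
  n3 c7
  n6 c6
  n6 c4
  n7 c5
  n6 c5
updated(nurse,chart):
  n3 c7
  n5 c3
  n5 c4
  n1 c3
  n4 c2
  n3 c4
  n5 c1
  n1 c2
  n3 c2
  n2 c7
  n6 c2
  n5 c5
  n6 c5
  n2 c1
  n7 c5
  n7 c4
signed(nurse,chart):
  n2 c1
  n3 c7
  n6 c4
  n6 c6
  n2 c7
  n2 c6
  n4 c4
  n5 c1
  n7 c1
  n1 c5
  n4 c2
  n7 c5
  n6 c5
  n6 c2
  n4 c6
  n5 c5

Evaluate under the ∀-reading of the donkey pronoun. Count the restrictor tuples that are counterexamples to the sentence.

9

"it" takes "a chart" as antecedent — a donkey pronoun bound across the clause boundary.
Strong reading: for every (n,c) with opened(n,c), updated(n,c) ∧ signed(n,c).
Restrictor pairs: (n1,c2) ✗  (n1,c3) ✗  (n1,c5) ✗  (n2,c1) ✓  (n2,c6) ✗  (n2,c7) ✓  (n3,c4) ✗  (n3,c7) ✓  (n4,c4) ✗  (n5,c1) ✓  (n5,c3) ✗  (n5,c5) ✓  (n6,c2) ✓  (n6,c4) ✗  (n6,c5) ✓  (n6,c6) ✗  (n7,c5) ✓
Counterexamples (restrictor pairs failing the scope): 9.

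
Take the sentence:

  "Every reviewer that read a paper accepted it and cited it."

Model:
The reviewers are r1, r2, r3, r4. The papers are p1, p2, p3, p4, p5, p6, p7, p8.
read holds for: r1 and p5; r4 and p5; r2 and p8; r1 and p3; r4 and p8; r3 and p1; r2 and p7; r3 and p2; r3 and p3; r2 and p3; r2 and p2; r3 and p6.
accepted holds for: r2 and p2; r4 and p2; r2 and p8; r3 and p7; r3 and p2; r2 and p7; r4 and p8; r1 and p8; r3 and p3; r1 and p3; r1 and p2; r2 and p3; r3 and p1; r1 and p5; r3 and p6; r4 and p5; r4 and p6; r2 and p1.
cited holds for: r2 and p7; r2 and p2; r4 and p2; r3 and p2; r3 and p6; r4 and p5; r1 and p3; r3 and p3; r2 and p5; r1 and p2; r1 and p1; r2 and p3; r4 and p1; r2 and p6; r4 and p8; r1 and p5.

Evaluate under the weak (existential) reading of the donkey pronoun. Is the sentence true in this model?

"it" takes "a paper" as antecedent — a donkey pronoun bound across the clause boundary.
Weak reading: every reviewer r with some read-paper has at least one read-paper p such that accepted(r,p) ∧ cited(r,p).
Per reviewer: r1:✓  r2:✓  r3:✓  r4:✓
Every reviewer in the restrictor has a witness.

True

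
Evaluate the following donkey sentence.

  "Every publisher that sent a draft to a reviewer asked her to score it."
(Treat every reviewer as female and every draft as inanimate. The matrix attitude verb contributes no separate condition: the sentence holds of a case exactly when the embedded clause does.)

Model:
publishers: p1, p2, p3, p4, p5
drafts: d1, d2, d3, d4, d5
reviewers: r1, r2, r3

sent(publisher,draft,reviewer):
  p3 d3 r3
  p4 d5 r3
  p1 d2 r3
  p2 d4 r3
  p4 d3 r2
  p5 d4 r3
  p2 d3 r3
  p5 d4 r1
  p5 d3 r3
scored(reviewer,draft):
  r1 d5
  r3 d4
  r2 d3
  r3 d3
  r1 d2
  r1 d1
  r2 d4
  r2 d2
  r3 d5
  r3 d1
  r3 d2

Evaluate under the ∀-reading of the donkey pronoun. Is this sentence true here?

"her" takes "a reviewer" as antecedent and "it" takes "a draft"; both are donkey pronouns co-varying with the restrictor.
Strong reading: for every (p,d,r) with sent(p,d,r), scored(r,d).
Restrictor triples: (p1,d2,r3)→scored(r3,d2) ✓  (p2,d3,r3)→scored(r3,d3) ✓  (p2,d4,r3)→scored(r3,d4) ✓  (p3,d3,r3)→scored(r3,d3) ✓  (p4,d3,r2)→scored(r2,d3) ✓  (p4,d5,r3)→scored(r3,d5) ✓  (p5,d3,r3)→scored(r3,d3) ✓  (p5,d4,r1)→scored(r1,d4) ✗  (p5,d4,r3)→scored(r3,d4) ✓
Counterexample: (p5,d4,r1) — scored(r1,d4) does not hold.

False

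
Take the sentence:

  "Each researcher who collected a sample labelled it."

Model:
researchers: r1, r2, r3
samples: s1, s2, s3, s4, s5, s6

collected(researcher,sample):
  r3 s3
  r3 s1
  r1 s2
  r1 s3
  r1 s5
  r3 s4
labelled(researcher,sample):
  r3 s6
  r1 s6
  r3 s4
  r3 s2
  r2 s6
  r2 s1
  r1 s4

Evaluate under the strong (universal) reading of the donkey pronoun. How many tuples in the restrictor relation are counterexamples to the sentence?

5

"it" takes "a sample" as antecedent — a donkey pronoun bound across the clause boundary.
Strong reading: for every (r,s) with collected(r,s), labelled(r,s).
Restrictor pairs: (r1,s2) ✗  (r1,s3) ✗  (r1,s5) ✗  (r3,s1) ✗  (r3,s3) ✗  (r3,s4) ✓
Counterexamples (restrictor pairs failing the scope): 5.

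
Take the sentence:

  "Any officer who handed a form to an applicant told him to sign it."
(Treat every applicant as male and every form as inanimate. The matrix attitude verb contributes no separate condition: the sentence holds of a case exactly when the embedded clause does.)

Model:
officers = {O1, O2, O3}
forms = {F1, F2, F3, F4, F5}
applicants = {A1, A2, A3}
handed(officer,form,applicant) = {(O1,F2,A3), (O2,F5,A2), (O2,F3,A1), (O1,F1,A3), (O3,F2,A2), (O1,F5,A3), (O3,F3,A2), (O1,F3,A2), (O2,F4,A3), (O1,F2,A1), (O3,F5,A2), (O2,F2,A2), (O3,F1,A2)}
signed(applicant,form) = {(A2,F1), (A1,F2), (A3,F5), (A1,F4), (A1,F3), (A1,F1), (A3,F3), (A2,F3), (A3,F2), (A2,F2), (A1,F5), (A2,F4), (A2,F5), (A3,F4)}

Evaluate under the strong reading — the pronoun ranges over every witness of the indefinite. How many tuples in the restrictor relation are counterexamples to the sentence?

1

"him" takes "an applicant" as antecedent and "it" takes "a form"; both are donkey pronouns co-varying with the restrictor.
Strong reading: for every (o,f,a) with handed(o,f,a), signed(a,f).
Restrictor triples: (O1,F1,A3)→signed(A3,F1) ✗  (O1,F2,A1)→signed(A1,F2) ✓  (O1,F2,A3)→signed(A3,F2) ✓  (O1,F3,A2)→signed(A2,F3) ✓  (O1,F5,A3)→signed(A3,F5) ✓  (O2,F2,A2)→signed(A2,F2) ✓  (O2,F3,A1)→signed(A1,F3) ✓  (O2,F4,A3)→signed(A3,F4) ✓  (O2,F5,A2)→signed(A2,F5) ✓  (O3,F1,A2)→signed(A2,F1) ✓  (O3,F2,A2)→signed(A2,F2) ✓  (O3,F3,A2)→signed(A2,F3) ✓  (O3,F5,A2)→signed(A2,F5) ✓
Counterexamples (restrictor triples failing the scope): 1.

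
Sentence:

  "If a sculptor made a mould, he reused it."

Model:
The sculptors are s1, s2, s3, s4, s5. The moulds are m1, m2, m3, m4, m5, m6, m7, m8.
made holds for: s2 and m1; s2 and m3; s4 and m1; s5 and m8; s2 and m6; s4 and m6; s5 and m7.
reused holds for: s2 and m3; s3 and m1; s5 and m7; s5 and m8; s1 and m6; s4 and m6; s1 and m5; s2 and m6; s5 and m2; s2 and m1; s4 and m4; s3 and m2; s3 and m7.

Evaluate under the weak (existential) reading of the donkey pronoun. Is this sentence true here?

True

"it" takes "a mould" as antecedent — a donkey pronoun bound across the clause boundary.
Weak reading: every sculptor s with some made-mould has at least one made-mould m such that reused(s,m).
Per sculptor: s2:✓  s4:✓  s5:✓
Every sculptor in the restrictor has a witness.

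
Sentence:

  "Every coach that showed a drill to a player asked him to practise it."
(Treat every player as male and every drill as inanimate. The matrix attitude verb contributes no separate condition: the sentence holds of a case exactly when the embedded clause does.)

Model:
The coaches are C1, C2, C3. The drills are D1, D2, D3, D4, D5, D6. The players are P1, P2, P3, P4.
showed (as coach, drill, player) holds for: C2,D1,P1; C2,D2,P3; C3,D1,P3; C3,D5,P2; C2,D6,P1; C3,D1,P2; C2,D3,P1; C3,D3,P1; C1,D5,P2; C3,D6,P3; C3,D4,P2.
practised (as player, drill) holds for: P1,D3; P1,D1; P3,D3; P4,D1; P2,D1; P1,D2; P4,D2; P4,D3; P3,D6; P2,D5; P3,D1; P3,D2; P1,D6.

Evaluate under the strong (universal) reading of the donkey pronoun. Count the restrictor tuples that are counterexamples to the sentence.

1

"him" takes "a player" as antecedent and "it" takes "a drill"; both are donkey pronouns co-varying with the restrictor.
Strong reading: for every (c,d,p) with showed(c,d,p), practised(p,d).
Restrictor triples: (C1,D5,P2)→practised(P2,D5) ✓  (C2,D1,P1)→practised(P1,D1) ✓  (C2,D2,P3)→practised(P3,D2) ✓  (C2,D3,P1)→practised(P1,D3) ✓  (C2,D6,P1)→practised(P1,D6) ✓  (C3,D1,P2)→practised(P2,D1) ✓  (C3,D1,P3)→practised(P3,D1) ✓  (C3,D3,P1)→practised(P1,D3) ✓  (C3,D4,P2)→practised(P2,D4) ✗  (C3,D5,P2)→practised(P2,D5) ✓  (C3,D6,P3)→practised(P3,D6) ✓
Counterexamples (restrictor triples failing the scope): 1.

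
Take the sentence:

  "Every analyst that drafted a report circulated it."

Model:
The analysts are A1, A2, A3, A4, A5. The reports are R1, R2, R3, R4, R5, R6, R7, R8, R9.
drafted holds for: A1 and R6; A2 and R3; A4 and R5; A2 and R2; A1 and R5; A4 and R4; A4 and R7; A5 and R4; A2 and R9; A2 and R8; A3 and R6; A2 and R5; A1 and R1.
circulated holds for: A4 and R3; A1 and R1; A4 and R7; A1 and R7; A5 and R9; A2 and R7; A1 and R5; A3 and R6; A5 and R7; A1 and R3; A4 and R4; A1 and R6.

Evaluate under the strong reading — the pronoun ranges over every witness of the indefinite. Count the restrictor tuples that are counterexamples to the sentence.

7

"it" takes "a report" as antecedent — a donkey pronoun bound across the clause boundary.
Strong reading: for every (a,r) with drafted(a,r), circulated(a,r).
Restrictor pairs: (A1,R1) ✓  (A1,R5) ✓  (A1,R6) ✓  (A2,R2) ✗  (A2,R3) ✗  (A2,R5) ✗  (A2,R8) ✗  (A2,R9) ✗  (A3,R6) ✓  (A4,R4) ✓  (A4,R5) ✗  (A4,R7) ✓  (A5,R4) ✗
Counterexamples (restrictor pairs failing the scope): 7.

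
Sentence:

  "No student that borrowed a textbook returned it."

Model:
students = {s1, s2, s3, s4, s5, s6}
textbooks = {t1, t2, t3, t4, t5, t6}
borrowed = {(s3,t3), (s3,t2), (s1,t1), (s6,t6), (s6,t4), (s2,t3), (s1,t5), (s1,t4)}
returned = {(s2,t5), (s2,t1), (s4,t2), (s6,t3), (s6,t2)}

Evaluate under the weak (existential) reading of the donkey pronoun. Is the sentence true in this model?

"it" takes "a textbook" as antecedent — a donkey pronoun bound across the clause boundary.
Truth condition: for no (s,t) with borrowed(s,t) does returned(s,t) hold.
Restrictor pairs — does the scope hold? (s1,t1):fails  (s1,t4):fails  (s1,t5):fails  (s2,t3):fails  (s3,t2):fails  (s3,t3):fails  (s6,t4):fails  (s6,t6):fails
Scope holds for no restrictor pair, so the sentence is true.

True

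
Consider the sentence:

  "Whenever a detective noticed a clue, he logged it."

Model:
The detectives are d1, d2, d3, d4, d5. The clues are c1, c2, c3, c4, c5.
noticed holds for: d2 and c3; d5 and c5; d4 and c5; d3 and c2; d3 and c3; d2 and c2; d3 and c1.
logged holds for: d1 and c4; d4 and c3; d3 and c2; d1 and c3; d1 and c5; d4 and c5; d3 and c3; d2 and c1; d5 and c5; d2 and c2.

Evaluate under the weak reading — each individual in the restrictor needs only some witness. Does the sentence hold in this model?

"it" takes "a clue" as antecedent — a donkey pronoun bound across the clause boundary.
Weak reading: every detective d with some noticed-clue has at least one noticed-clue c such that logged(d,c).
Per detective: d2:✓  d3:✓  d4:✓  d5:✓
Every detective in the restrictor has a witness.

True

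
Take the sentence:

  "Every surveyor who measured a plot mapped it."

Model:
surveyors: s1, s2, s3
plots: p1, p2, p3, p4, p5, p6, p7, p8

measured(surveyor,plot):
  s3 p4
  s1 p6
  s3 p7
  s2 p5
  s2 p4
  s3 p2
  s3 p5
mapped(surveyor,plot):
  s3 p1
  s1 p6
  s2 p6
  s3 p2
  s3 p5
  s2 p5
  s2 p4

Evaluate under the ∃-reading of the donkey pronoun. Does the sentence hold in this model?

True

"it" takes "a plot" as antecedent — a donkey pronoun bound across the clause boundary.
Weak reading: every surveyor s with some measured-plot has at least one measured-plot p such that mapped(s,p).
Per surveyor: s1:✓  s2:✓  s3:✓
Every surveyor in the restrictor has a witness.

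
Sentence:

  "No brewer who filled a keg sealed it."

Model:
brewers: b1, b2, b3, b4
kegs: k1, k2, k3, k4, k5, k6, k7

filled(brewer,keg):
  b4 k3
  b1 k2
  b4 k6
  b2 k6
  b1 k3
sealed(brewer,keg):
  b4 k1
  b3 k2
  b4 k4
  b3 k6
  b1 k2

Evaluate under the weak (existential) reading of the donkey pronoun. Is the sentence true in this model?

"it" takes "a keg" as antecedent — a donkey pronoun bound across the clause boundary.
Truth condition: for no (b,k) with filled(b,k) does sealed(b,k) hold.
Restrictor pairs — does the scope hold? (b1,k2):holds  (b1,k3):fails  (b2,k6):fails  (b4,k3):fails  (b4,k6):fails
Scope holds for 1 pair(s), so the sentence is false.

False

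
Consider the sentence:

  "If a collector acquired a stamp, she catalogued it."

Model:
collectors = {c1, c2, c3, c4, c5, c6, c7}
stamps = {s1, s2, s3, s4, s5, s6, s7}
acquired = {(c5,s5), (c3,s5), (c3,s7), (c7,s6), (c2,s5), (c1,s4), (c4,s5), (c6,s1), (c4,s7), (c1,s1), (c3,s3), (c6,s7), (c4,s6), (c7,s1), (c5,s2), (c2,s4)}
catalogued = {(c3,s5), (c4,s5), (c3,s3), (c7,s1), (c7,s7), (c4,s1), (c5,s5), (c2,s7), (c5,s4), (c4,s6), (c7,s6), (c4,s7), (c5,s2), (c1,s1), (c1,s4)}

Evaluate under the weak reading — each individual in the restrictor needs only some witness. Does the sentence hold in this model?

False

"it" takes "a stamp" as antecedent — a donkey pronoun bound across the clause boundary.
Weak reading: every collector c with some acquired-stamp has at least one acquired-stamp s such that catalogued(c,s).
Per collector: c1:✓  c2:✗  c3:✓  c4:✓  c5:✓  c6:✗  c7:✓
c2 has no witness among its acquired-stamps.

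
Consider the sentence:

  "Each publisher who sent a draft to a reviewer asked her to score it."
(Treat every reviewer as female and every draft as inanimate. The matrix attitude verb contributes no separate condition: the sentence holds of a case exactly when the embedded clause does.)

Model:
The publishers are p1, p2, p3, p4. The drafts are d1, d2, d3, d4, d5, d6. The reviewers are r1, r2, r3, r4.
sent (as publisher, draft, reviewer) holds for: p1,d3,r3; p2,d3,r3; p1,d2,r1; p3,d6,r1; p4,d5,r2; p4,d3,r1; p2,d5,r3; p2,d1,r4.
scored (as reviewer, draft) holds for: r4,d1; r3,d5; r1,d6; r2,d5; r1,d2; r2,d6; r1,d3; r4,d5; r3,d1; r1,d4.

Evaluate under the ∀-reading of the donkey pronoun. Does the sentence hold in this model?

"her" takes "a reviewer" as antecedent and "it" takes "a draft"; both are donkey pronouns co-varying with the restrictor.
Strong reading: for every (p,d,r) with sent(p,d,r), scored(r,d).
Restrictor triples: (p1,d2,r1)→scored(r1,d2) ✓  (p1,d3,r3)→scored(r3,d3) ✗  (p2,d1,r4)→scored(r4,d1) ✓  (p2,d3,r3)→scored(r3,d3) ✗  (p2,d5,r3)→scored(r3,d5) ✓  (p3,d6,r1)→scored(r1,d6) ✓  (p4,d3,r1)→scored(r1,d3) ✓  (p4,d5,r2)→scored(r2,d5) ✓
Counterexample: (p1,d3,r3) — scored(r3,d3) does not hold.

False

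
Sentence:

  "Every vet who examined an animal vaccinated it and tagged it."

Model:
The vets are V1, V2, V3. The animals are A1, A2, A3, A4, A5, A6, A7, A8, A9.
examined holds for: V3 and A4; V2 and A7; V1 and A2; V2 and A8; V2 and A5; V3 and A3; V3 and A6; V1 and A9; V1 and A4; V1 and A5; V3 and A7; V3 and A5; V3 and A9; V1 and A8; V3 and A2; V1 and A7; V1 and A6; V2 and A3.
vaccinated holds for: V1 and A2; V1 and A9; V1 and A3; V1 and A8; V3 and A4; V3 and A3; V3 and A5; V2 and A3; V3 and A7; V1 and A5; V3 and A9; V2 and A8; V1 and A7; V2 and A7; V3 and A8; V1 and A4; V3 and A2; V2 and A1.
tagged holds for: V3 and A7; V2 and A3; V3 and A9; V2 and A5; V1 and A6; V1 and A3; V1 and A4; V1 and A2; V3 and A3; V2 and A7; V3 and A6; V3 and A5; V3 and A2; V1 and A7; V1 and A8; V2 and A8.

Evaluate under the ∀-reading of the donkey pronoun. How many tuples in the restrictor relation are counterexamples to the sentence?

6

"it" takes "an animal" as antecedent — a donkey pronoun bound across the clause boundary.
Strong reading: for every (v,a) with examined(v,a), vaccinated(v,a) ∧ tagged(v,a).
Restrictor pairs: (V1,A2) ✓  (V1,A4) ✓  (V1,A5) ✗  (V1,A6) ✗  (V1,A7) ✓  (V1,A8) ✓  (V1,A9) ✗  (V2,A3) ✓  (V2,A5) ✗  (V2,A7) ✓  (V2,A8) ✓  (V3,A2) ✓  (V3,A3) ✓  (V3,A4) ✗  (V3,A5) ✓  (V3,A6) ✗  (V3,A7) ✓  (V3,A9) ✓
Counterexamples (restrictor pairs failing the scope): 6.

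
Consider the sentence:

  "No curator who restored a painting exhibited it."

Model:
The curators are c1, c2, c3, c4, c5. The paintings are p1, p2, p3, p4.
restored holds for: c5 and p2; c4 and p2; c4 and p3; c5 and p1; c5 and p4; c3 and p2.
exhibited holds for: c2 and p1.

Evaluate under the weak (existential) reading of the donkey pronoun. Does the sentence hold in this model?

True

"it" takes "a painting" as antecedent — a donkey pronoun bound across the clause boundary.
Truth condition: for no (c,p) with restored(c,p) does exhibited(c,p) hold.
Restrictor pairs — does the scope hold? (c3,p2):fails  (c4,p2):fails  (c4,p3):fails  (c5,p1):fails  (c5,p2):fails  (c5,p4):fails
Scope holds for no restrictor pair, so the sentence is true.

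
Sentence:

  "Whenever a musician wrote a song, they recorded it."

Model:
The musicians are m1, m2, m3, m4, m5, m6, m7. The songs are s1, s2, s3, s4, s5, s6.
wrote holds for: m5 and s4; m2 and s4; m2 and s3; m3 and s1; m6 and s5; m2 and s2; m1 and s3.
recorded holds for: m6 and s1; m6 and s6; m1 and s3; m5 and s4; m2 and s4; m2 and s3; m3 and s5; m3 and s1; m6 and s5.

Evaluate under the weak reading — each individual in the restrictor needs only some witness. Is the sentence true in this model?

True

"it" takes "a song" as antecedent — a donkey pronoun bound across the clause boundary.
Weak reading: every musician m with some wrote-song has at least one wrote-song s such that recorded(m,s).
Per musician: m1:✓  m2:✓  m3:✓  m5:✓  m6:✓
Every musician in the restrictor has a witness.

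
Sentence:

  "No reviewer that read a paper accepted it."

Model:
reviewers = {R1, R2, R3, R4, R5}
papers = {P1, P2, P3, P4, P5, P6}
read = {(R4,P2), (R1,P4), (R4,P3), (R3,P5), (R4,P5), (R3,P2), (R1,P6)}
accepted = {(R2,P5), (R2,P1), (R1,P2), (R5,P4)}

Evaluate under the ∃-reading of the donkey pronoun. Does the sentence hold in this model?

"it" takes "a paper" as antecedent — a donkey pronoun bound across the clause boundary.
Truth condition: for no (r,p) with read(r,p) does accepted(r,p) hold.
Restrictor pairs — does the scope hold? (R1,P4):fails  (R1,P6):fails  (R3,P2):fails  (R3,P5):fails  (R4,P2):fails  (R4,P3):fails  (R4,P5):fails
Scope holds for no restrictor pair, so the sentence is true.

True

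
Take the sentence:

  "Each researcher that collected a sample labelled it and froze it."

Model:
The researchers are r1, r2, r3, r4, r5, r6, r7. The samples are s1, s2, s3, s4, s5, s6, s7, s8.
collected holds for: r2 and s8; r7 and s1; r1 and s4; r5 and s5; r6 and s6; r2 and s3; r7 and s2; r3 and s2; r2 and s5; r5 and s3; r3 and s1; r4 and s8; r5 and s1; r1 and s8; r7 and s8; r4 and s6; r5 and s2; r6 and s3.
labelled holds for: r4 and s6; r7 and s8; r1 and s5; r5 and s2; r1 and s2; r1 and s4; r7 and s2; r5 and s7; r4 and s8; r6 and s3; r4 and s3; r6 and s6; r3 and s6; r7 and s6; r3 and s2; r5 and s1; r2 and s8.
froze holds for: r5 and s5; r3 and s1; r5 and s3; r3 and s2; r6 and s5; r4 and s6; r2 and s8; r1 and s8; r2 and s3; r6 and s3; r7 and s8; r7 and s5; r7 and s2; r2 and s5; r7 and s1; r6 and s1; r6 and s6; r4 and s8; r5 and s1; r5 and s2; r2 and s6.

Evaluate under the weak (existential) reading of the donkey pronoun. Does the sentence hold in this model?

False

"it" takes "a sample" as antecedent — a donkey pronoun bound across the clause boundary.
Weak reading: every researcher r with some collected-sample has at least one collected-sample s such that labelled(r,s) ∧ froze(r,s).
Per researcher: r1:✗  r2:✓  r3:✓  r4:✓  r5:✓  r6:✓  r7:✓
r1 has no witness among its collected-samples.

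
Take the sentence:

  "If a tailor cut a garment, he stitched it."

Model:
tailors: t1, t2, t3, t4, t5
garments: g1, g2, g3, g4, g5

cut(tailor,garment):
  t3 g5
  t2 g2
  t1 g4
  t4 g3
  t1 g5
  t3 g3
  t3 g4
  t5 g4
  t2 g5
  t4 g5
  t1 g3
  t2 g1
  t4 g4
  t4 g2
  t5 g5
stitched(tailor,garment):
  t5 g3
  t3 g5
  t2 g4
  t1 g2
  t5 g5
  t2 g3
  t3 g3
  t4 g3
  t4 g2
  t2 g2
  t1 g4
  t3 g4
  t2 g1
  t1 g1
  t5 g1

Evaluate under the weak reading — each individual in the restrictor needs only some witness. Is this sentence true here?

True

"it" takes "a garment" as antecedent — a donkey pronoun bound across the clause boundary.
Weak reading: every tailor t with some cut-garment has at least one cut-garment g such that stitched(t,g).
Per tailor: t1:✓  t2:✓  t3:✓  t4:✓  t5:✓
Every tailor in the restrictor has a witness.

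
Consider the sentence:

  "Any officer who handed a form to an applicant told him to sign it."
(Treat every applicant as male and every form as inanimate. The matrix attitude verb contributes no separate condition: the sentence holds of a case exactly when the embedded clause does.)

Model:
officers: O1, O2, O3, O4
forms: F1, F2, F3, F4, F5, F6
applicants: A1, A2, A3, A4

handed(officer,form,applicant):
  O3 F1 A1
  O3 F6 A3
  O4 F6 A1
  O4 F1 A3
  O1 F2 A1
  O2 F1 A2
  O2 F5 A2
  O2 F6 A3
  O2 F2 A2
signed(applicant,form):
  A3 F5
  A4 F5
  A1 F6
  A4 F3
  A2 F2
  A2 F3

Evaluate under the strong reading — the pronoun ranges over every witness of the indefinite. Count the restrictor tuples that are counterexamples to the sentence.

7

"him" takes "an applicant" as antecedent and "it" takes "a form"; both are donkey pronouns co-varying with the restrictor.
Strong reading: for every (o,f,a) with handed(o,f,a), signed(a,f).
Restrictor triples: (O1,F2,A1)→signed(A1,F2) ✗  (O2,F1,A2)→signed(A2,F1) ✗  (O2,F2,A2)→signed(A2,F2) ✓  (O2,F5,A2)→signed(A2,F5) ✗  (O2,F6,A3)→signed(A3,F6) ✗  (O3,F1,A1)→signed(A1,F1) ✗  (O3,F6,A3)→signed(A3,F6) ✗  (O4,F1,A3)→signed(A3,F1) ✗  (O4,F6,A1)→signed(A1,F6) ✓
Counterexamples (restrictor triples failing the scope): 7.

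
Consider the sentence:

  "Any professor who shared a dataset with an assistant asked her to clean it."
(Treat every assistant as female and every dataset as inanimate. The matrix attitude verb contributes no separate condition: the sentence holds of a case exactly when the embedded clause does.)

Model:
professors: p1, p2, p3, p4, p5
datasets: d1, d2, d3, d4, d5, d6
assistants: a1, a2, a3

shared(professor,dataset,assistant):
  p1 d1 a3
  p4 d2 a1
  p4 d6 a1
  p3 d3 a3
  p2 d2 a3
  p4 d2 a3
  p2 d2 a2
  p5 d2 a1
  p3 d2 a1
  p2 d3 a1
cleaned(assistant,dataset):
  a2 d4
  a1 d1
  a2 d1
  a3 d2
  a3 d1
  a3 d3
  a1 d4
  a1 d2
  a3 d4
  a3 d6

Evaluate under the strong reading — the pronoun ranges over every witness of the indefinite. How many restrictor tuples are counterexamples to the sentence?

3

"her" takes "an assistant" as antecedent and "it" takes "a dataset"; both are donkey pronouns co-varying with the restrictor.
Strong reading: for every (p,d,a) with shared(p,d,a), cleaned(a,d).
Restrictor triples: (p1,d1,a3)→cleaned(a3,d1) ✓  (p2,d2,a2)→cleaned(a2,d2) ✗  (p2,d2,a3)→cleaned(a3,d2) ✓  (p2,d3,a1)→cleaned(a1,d3) ✗  (p3,d2,a1)→cleaned(a1,d2) ✓  (p3,d3,a3)→cleaned(a3,d3) ✓  (p4,d2,a1)→cleaned(a1,d2) ✓  (p4,d2,a3)→cleaned(a3,d2) ✓  (p4,d6,a1)→cleaned(a1,d6) ✗  (p5,d2,a1)→cleaned(a1,d2) ✓
Counterexamples (restrictor triples failing the scope): 3.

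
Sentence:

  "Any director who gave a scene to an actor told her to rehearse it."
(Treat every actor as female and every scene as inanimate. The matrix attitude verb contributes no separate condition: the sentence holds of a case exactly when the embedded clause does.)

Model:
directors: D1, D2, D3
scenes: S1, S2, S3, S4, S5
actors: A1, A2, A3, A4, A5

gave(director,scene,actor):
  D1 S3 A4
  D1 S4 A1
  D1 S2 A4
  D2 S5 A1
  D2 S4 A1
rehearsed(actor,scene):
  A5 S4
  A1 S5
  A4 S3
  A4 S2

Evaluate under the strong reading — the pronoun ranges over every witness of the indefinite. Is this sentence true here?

"her" takes "an actor" as antecedent and "it" takes "a scene"; both are donkey pronouns co-varying with the restrictor.
Strong reading: for every (d,s,a) with gave(d,s,a), rehearsed(a,s).
Restrictor triples: (D1,S2,A4)→rehearsed(A4,S2) ✓  (D1,S3,A4)→rehearsed(A4,S3) ✓  (D1,S4,A1)→rehearsed(A1,S4) ✗  (D2,S4,A1)→rehearsed(A1,S4) ✗  (D2,S5,A1)→rehearsed(A1,S5) ✓
Counterexample: (D1,S4,A1) — rehearsed(A1,S4) does not hold.

False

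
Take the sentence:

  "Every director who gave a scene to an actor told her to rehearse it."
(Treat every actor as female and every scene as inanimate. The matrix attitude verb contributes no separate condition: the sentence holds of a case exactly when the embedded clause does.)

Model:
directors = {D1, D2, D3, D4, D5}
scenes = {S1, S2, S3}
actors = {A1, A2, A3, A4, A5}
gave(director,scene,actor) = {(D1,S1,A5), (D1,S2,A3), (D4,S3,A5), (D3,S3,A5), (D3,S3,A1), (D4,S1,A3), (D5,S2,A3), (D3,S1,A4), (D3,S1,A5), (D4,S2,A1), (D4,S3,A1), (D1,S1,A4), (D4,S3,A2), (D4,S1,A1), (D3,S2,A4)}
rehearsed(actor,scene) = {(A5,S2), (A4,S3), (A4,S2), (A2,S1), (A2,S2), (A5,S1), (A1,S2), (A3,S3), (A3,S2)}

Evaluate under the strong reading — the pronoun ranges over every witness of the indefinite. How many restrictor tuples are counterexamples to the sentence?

9

"her" takes "an actor" as antecedent and "it" takes "a scene"; both are donkey pronouns co-varying with the restrictor.
Strong reading: for every (d,s,a) with gave(d,s,a), rehearsed(a,s).
Restrictor triples: (D1,S1,A4)→rehearsed(A4,S1) ✗  (D1,S1,A5)→rehearsed(A5,S1) ✓  (D1,S2,A3)→rehearsed(A3,S2) ✓  (D3,S1,A4)→rehearsed(A4,S1) ✗  (D3,S1,A5)→rehearsed(A5,S1) ✓  (D3,S2,A4)→rehearsed(A4,S2) ✓  (D3,S3,A1)→rehearsed(A1,S3) ✗  (D3,S3,A5)→rehearsed(A5,S3) ✗  (D4,S1,A1)→rehearsed(A1,S1) ✗  (D4,S1,A3)→rehearsed(A3,S1) ✗  (D4,S2,A1)→rehearsed(A1,S2) ✓  (D4,S3,A1)→rehearsed(A1,S3) ✗  (D4,S3,A2)→rehearsed(A2,S3) ✗  (D4,S3,A5)→rehearsed(A5,S3) ✗  (D5,S2,A3)→rehearsed(A3,S2) ✓
Counterexamples (restrictor triples failing the scope): 9.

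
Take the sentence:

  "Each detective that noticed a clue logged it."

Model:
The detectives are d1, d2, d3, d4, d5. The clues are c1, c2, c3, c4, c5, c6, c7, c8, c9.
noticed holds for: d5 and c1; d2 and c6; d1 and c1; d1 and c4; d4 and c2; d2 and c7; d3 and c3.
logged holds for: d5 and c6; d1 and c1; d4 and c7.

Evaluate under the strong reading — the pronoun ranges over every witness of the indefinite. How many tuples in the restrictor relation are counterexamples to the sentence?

"it" takes "a clue" as antecedent — a donkey pronoun bound across the clause boundary.
Strong reading: for every (d,c) with noticed(d,c), logged(d,c).
Restrictor pairs: (d1,c1) ✓  (d1,c4) ✗  (d2,c6) ✗  (d2,c7) ✗  (d3,c3) ✗  (d4,c2) ✗  (d5,c1) ✗
Counterexamples (restrictor pairs failing the scope): 6.

6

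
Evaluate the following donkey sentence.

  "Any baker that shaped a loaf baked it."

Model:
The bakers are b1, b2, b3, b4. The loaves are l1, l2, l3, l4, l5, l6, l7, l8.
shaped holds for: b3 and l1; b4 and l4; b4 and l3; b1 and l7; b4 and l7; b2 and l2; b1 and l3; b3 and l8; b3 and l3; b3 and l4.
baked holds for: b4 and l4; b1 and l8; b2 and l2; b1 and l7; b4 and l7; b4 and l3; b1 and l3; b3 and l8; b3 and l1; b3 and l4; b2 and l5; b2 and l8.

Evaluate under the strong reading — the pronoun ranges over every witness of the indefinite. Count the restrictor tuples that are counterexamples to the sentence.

"it" takes "a loaf" as antecedent — a donkey pronoun bound across the clause boundary.
Strong reading: for every (b,l) with shaped(b,l), baked(b,l).
Restrictor pairs: (b1,l3) ✓  (b1,l7) ✓  (b2,l2) ✓  (b3,l1) ✓  (b3,l3) ✗  (b3,l4) ✓  (b3,l8) ✓  (b4,l3) ✓  (b4,l4) ✓  (b4,l7) ✓
Counterexamples (restrictor pairs failing the scope): 1.

1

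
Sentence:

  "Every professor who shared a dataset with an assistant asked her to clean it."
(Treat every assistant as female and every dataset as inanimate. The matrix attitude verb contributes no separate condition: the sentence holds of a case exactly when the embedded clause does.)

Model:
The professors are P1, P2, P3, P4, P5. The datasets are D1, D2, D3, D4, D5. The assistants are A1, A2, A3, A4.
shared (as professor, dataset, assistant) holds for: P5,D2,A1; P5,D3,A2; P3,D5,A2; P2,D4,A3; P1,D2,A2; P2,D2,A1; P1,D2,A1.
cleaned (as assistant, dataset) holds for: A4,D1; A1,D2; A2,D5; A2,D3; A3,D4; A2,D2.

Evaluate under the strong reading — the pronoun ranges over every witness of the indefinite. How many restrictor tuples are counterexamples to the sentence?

"her" takes "an assistant" as antecedent and "it" takes "a dataset"; both are donkey pronouns co-varying with the restrictor.
Strong reading: for every (p,d,a) with shared(p,d,a), cleaned(a,d).
Restrictor triples: (P1,D2,A1)→cleaned(A1,D2) ✓  (P1,D2,A2)→cleaned(A2,D2) ✓  (P2,D2,A1)→cleaned(A1,D2) ✓  (P2,D4,A3)→cleaned(A3,D4) ✓  (P3,D5,A2)→cleaned(A2,D5) ✓  (P5,D2,A1)→cleaned(A1,D2) ✓  (P5,D3,A2)→cleaned(A2,D3) ✓
Counterexamples (restrictor triples failing the scope): 0.

0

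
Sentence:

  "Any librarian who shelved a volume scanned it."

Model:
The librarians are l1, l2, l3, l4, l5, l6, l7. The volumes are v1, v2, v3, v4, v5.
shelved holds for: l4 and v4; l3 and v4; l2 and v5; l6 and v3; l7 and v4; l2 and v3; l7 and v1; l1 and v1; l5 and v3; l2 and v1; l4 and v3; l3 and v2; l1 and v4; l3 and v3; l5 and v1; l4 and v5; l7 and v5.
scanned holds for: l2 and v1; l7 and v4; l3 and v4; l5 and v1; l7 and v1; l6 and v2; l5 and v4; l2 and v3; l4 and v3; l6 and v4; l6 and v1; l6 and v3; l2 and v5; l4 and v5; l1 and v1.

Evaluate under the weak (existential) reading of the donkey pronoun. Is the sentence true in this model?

"it" takes "a volume" as antecedent — a donkey pronoun bound across the clause boundary.
Weak reading: every librarian l with some shelved-volume has at least one shelved-volume v such that scanned(l,v).
Per librarian: l1:✓  l2:✓  l3:✓  l4:✓  l5:✓  l6:✓  l7:✓
Every librarian in the restrictor has a witness.

True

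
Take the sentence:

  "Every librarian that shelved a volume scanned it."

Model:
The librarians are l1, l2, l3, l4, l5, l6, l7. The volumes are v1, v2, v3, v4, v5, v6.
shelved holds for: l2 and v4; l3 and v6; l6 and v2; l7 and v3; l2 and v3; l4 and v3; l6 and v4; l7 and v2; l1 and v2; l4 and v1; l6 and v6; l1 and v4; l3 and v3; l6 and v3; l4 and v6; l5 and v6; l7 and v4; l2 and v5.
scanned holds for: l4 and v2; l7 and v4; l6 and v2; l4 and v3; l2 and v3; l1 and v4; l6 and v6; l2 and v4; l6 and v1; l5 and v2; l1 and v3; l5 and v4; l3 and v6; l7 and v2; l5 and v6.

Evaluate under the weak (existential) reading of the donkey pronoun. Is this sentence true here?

True

"it" takes "a volume" as antecedent — a donkey pronoun bound across the clause boundary.
Weak reading: every librarian l with some shelved-volume has at least one shelved-volume v such that scanned(l,v).
Per librarian: l1:✓  l2:✓  l3:✓  l4:✓  l5:✓  l6:✓  l7:✓
Every librarian in the restrictor has a witness.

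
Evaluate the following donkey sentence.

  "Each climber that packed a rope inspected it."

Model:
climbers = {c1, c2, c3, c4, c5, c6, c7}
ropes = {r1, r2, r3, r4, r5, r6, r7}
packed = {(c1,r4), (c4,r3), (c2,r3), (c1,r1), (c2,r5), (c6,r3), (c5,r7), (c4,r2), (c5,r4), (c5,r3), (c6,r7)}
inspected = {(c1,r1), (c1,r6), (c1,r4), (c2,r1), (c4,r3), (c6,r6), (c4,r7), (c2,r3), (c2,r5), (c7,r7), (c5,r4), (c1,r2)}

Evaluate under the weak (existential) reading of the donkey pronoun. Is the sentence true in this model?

False

"it" takes "a rope" as antecedent — a donkey pronoun bound across the clause boundary.
Weak reading: every climber c with some packed-rope has at least one packed-rope r such that inspected(c,r).
Per climber: c1:✓  c2:✓  c4:✓  c5:✓  c6:✗
c6 has no witness among its packed-ropes.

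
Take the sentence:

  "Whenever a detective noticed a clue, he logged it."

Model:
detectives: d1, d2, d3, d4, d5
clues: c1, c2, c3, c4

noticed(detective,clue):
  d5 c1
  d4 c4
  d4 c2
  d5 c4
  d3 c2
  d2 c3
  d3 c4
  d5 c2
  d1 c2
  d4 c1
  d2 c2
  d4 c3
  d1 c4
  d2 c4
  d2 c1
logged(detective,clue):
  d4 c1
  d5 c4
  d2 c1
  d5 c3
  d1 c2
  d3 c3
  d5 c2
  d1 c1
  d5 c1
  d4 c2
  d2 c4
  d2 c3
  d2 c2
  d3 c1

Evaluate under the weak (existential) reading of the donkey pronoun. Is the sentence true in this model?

False

"it" takes "a clue" as antecedent — a donkey pronoun bound across the clause boundary.
Weak reading: every detective d with some noticed-clue has at least one noticed-clue c such that logged(d,c).
Per detective: d1:✓  d2:✓  d3:✗  d4:✓  d5:✓
d3 has no witness among its noticed-clues.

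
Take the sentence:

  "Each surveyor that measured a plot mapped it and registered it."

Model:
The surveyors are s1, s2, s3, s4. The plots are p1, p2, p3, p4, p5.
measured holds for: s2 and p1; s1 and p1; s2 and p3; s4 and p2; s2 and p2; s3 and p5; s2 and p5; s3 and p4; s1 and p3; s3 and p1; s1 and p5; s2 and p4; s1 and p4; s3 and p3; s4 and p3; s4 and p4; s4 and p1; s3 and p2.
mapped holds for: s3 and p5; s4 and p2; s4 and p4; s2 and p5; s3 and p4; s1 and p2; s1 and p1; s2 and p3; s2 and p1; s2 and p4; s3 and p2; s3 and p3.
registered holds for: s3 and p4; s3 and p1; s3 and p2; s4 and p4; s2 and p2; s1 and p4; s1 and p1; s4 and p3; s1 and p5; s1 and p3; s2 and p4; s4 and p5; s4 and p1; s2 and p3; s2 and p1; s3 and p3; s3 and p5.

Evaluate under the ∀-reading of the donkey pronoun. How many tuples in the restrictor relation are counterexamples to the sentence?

"it" takes "a plot" as antecedent — a donkey pronoun bound across the clause boundary.
Strong reading: for every (s,p) with measured(s,p), mapped(s,p) ∧ registered(s,p).
Restrictor pairs: (s1,p1) ✓  (s1,p3) ✗  (s1,p4) ✗  (s1,p5) ✗  (s2,p1) ✓  (s2,p2) ✗  (s2,p3) ✓  (s2,p4) ✓  (s2,p5) ✗  (s3,p1) ✗  (s3,p2) ✓  (s3,p3) ✓  (s3,p4) ✓  (s3,p5) ✓  (s4,p1) ✗  (s4,p2) ✗  (s4,p3) ✗  (s4,p4) ✓
Counterexamples (restrictor pairs failing the scope): 9.

9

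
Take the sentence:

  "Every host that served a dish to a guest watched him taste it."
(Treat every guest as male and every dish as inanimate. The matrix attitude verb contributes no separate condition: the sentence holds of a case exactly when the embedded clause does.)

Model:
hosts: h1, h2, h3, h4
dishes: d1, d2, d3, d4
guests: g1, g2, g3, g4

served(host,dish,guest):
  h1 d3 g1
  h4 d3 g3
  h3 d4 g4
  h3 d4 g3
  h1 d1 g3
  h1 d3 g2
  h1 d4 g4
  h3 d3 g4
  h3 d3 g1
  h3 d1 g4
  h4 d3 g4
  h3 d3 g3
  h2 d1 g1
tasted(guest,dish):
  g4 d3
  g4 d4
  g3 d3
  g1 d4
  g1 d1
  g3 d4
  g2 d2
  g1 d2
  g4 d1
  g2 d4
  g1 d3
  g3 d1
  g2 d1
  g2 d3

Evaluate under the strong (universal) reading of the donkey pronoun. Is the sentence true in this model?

True

"him" takes "a guest" as antecedent and "it" takes "a dish"; both are donkey pronouns co-varying with the restrictor.
Strong reading: for every (h,d,g) with served(h,d,g), tasted(g,d).
Restrictor triples: (h1,d1,g3)→tasted(g3,d1) ✓  (h1,d3,g1)→tasted(g1,d3) ✓  (h1,d3,g2)→tasted(g2,d3) ✓  (h1,d4,g4)→tasted(g4,d4) ✓  (h2,d1,g1)→tasted(g1,d1) ✓  (h3,d1,g4)→tasted(g4,d1) ✓  (h3,d3,g1)→tasted(g1,d3) ✓  (h3,d3,g3)→tasted(g3,d3) ✓  (h3,d3,g4)→tasted(g4,d3) ✓  (h3,d4,g3)→tasted(g3,d4) ✓  (h3,d4,g4)→tasted(g4,d4) ✓  (h4,d3,g3)→tasted(g3,d3) ✓  (h4,d3,g4)→tasted(g4,d3) ✓
Every restrictor triple satisfies the scope.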